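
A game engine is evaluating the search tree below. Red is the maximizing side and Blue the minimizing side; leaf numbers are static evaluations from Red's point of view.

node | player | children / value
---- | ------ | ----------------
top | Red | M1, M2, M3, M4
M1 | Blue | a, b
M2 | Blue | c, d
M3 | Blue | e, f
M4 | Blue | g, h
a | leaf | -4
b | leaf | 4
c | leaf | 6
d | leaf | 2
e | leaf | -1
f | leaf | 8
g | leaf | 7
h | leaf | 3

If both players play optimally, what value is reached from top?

3

M1 (Blue): min(-4, 4) = -4
M2 (Blue): min(6, 2) = 2
M3 (Blue): min(-1, 8) = -1
M4 (Blue): min(7, 3) = 3
top (Red): max(-4, 2, -1, 3) = 3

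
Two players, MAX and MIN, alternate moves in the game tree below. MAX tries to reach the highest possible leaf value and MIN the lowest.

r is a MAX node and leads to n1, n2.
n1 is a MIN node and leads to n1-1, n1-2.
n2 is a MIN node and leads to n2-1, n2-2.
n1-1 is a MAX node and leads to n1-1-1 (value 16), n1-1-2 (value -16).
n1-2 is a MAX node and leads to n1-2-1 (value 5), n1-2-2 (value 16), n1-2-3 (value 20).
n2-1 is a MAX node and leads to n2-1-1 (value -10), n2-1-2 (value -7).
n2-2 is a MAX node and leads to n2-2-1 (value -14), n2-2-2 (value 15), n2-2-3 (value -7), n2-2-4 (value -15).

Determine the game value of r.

16

n1-1 (MAX): max(16, -16) = 16
n1-2 (MAX): max(5, 16, 20) = 20
n1 (MIN): min(16, 20) = 16
n2-1 (MAX): max(-10, -7) = -7
n2-2 (MAX): max(-14, 15, -7, -15) = 15
n2 (MIN): min(-7, 15) = -7
r (MAX): max(16, -7) = 16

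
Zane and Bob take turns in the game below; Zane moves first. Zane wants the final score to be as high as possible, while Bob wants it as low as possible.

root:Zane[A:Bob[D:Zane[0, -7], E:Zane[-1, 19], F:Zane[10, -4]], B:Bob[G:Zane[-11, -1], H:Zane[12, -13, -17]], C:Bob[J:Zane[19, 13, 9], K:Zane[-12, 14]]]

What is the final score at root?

14

D (Zane): max(0, -7) = 0
E (Zane): max(-1, 19) = 19
F (Zane): max(10, -4) = 10
A (Bob): min(0, 19, 10) = 0
G (Zane): max(-11, -1) = -1
H (Zane): max(12, -13, -17) = 12
B (Bob): min(-1, 12) = -1
J (Zane): max(19, 13, 9) = 19
K (Zane): max(-12, 14) = 14
C (Bob): min(19, 14) = 14
root (Zane): max(0, -1, 14) = 14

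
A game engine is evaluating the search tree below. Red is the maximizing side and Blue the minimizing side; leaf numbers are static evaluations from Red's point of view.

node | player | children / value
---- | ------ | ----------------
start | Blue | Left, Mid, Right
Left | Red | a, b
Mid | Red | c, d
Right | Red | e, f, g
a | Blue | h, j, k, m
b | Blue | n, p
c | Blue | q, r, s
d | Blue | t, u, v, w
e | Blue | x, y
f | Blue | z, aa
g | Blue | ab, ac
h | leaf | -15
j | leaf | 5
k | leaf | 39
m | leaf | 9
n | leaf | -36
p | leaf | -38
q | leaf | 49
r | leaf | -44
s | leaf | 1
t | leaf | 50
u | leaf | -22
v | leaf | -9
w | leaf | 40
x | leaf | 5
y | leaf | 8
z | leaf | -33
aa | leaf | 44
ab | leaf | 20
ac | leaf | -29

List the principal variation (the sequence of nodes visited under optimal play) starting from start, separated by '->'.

start -> Mid -> d -> u

a (Blue): min(-15, 5, 39, 9) = -15
b (Blue): min(-36, -38) = -38
Left (Red): max(-15, -38) = -15
c (Blue): min(49, -44, 1) = -44
d (Blue): min(50, -22, -9, 40) = -22
Mid (Red): max(-44, -22) = -22
e (Blue): min(5, 8) = 5
f (Blue): min(-33, 44) = -33
g (Blue): min(20, -29) = -29
Right (Red): max(5, -33, -29) = 5
start (Blue): min(-15, -22, 5) = -22
At start, Blue picks Mid (lowest: -22).
At Mid, Red picks d (highest: -22).
At d, Blue picks u (lowest: -22).
Terminal value -22.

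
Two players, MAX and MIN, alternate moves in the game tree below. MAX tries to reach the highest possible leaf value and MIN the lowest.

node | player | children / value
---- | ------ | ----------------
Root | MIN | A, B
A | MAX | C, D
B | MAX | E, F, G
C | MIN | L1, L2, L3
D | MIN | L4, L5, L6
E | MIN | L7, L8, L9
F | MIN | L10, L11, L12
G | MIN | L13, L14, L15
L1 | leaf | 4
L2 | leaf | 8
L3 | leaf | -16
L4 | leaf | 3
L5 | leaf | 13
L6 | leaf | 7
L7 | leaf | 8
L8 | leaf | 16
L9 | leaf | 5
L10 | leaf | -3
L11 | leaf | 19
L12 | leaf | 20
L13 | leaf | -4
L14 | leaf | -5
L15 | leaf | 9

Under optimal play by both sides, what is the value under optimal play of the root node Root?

C (MIN): min(4, 8, -16) = -16
D (MIN): min(3, 13, 7) = 3
A (MAX): max(-16, 3) = 3
E (MIN): min(8, 16, 5) = 5
F (MIN): min(-3, 19, 20) = -3
G (MIN): min(-4, -5, 9) = -5
B (MAX): max(5, -3, -5) = 5
Root (MIN): min(3, 5) = 3

3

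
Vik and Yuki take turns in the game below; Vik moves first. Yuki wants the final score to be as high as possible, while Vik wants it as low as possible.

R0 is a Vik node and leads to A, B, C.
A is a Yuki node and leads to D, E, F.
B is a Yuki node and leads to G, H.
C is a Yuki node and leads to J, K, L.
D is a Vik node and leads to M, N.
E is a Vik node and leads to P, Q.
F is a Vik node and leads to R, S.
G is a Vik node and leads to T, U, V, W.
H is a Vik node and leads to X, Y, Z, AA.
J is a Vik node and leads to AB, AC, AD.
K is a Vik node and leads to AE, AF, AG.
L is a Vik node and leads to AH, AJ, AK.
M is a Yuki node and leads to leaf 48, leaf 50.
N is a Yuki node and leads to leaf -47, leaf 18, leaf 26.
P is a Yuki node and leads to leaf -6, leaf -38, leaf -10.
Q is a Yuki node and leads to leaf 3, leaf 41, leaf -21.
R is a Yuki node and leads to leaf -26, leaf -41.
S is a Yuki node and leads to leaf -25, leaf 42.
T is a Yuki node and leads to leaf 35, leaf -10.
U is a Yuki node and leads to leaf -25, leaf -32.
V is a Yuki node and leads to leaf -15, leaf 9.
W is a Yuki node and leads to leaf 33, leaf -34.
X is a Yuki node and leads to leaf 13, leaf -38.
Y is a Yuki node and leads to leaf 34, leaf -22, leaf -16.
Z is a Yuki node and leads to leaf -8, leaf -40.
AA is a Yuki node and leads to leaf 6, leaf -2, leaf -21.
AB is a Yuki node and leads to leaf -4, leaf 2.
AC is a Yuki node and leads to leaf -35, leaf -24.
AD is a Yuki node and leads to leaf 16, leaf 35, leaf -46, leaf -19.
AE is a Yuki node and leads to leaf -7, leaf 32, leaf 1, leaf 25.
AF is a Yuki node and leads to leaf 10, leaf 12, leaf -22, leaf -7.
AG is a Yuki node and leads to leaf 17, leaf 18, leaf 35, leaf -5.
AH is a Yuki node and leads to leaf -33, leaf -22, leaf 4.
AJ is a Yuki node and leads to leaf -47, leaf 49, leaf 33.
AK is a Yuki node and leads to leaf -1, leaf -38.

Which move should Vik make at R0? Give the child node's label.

B

M (Yuki): max(48, 50) = 50
N (Yuki): max(-47, 18, 26) = 26
D (Vik): min(50, 26) = 26
P (Yuki): max(-6, -38, -10) = -6
Q (Yuki): max(3, 41, -21) = 41
E (Vik): min(-6, 41) = -6
R (Yuki): max(-26, -41) = -26
S (Yuki): max(-25, 42) = 42
F (Vik): min(-26, 42) = -26
A (Yuki): max(26, -6, -26) = 26
T (Yuki): max(35, -10) = 35
U (Yuki): max(-25, -32) = -25
V (Yuki): max(-15, 9) = 9
W (Yuki): max(33, -34) = 33
G (Vik): min(35, -25, 9, 33) = -25
X (Yuki): max(13, -38) = 13
Y (Yuki): max(34, -22, -16) = 34
Z (Yuki): max(-8, -40) = -8
AA (Yuki): max(6, -2, -21) = 6
H (Vik): min(13, 34, -8, 6) = -8
B (Yuki): max(-25, -8) = -8
AB (Yuki): max(-4, 2) = 2
AC (Yuki): max(-35, -24) = -24
AD (Yuki): max(16, 35, -46, -19) = 35
J (Vik): min(2, -24, 35) = -24
AE (Yuki): max(-7, 32, 1, 25) = 32
AF (Yuki): max(10, 12, -22, -7) = 12
AG (Yuki): max(17, 18, 35, -5) = 35
K (Vik): min(32, 12, 35) = 12
AH (Yuki): max(-33, -22, 4) = 4
AJ (Yuki): max(-47, 49, 33) = 49
AK (Yuki): max(-1, -38) = -1
L (Vik): min(4, 49, -1) = -1
C (Yuki): max(-24, 12, -1) = 12
R0 (Vik): min(26, -8, 12) = -8
Vik at R0 wants the lowest of {A=26, B=-8, C=12}, so chooses B.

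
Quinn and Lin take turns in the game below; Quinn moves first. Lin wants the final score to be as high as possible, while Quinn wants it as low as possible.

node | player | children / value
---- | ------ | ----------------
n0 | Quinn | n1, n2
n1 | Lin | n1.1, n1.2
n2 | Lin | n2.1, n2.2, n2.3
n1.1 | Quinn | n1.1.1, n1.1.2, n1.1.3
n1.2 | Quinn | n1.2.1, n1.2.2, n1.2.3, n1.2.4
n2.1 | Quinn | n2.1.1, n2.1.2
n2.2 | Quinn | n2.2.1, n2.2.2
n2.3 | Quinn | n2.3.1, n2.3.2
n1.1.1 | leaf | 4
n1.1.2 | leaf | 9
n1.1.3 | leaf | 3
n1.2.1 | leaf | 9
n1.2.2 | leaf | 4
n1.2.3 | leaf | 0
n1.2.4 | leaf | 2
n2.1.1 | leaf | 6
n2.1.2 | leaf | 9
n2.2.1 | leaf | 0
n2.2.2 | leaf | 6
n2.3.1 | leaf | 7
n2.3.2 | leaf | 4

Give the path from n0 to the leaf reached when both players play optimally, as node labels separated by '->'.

n1.1 (Quinn): min(4, 9, 3) = 3
n1.2 (Quinn): min(9, 4, 0, 2) = 0
n1 (Lin): max(3, 0) = 3
n2.1 (Quinn): min(6, 9) = 6
n2.2 (Quinn): min(0, 6) = 0
n2.3 (Quinn): min(7, 4) = 4
n2 (Lin): max(6, 0, 4) = 6
n0 (Quinn): min(3, 6) = 3
At n0, Quinn picks n1 (lowest: 3).
At n1, Lin picks n1.1 (highest: 3).
At n1.1, Quinn picks n1.1.3 (lowest: 3).
Terminal value 3.

n0 -> n1 -> n1.1 -> n1.1.3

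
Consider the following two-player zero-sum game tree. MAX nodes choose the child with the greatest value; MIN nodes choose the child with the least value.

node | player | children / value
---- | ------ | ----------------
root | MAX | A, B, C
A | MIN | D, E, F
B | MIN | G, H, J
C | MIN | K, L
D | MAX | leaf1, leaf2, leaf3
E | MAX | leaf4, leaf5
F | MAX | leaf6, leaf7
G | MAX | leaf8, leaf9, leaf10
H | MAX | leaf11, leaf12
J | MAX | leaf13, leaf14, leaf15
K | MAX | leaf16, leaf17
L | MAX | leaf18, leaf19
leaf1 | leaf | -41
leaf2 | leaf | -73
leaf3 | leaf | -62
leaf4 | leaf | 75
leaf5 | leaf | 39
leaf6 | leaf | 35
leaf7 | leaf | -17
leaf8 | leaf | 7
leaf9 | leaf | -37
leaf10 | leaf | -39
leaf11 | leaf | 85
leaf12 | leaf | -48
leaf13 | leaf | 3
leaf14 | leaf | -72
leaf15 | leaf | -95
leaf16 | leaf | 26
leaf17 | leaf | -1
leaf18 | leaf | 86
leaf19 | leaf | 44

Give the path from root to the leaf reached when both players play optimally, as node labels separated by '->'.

root -> C -> K -> leaf16

D (MAX): max(-41, -73, -62) = -41
E (MAX): max(75, 39) = 75
F (MAX): max(35, -17) = 35
A (MIN): min(-41, 75, 35) = -41
G (MAX): max(7, -37, -39) = 7
H (MAX): max(85, -48) = 85
J (MAX): max(3, -72, -95) = 3
B (MIN): min(7, 85, 3) = 3
K (MAX): max(26, -1) = 26
L (MAX): max(86, 44) = 86
C (MIN): min(26, 86) = 26
root (MAX): max(-41, 3, 26) = 26
At root, MAX picks C (highest: 26).
At C, MIN picks K (lowest: 26).
At K, MAX picks leaf16 (highest: 26).
Terminal value 26.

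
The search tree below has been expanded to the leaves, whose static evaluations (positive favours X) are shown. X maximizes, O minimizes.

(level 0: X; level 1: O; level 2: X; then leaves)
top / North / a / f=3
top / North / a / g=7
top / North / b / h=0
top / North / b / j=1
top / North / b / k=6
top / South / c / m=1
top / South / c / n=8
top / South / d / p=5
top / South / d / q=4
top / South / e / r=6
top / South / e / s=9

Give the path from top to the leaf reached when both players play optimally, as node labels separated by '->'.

a (X): max(3, 7) = 7
b (X): max(0, 1, 6) = 6
North (O): min(7, 6) = 6
c (X): max(1, 8) = 8
d (X): max(5, 4) = 5
e (X): max(6, 9) = 9
South (O): min(8, 5, 9) = 5
top (X): max(6, 5) = 6
At top, X picks North (highest: 6).
At North, O picks b (lowest: 6).
At b, X picks k (highest: 6).
Terminal value 6.

top -> North -> b -> k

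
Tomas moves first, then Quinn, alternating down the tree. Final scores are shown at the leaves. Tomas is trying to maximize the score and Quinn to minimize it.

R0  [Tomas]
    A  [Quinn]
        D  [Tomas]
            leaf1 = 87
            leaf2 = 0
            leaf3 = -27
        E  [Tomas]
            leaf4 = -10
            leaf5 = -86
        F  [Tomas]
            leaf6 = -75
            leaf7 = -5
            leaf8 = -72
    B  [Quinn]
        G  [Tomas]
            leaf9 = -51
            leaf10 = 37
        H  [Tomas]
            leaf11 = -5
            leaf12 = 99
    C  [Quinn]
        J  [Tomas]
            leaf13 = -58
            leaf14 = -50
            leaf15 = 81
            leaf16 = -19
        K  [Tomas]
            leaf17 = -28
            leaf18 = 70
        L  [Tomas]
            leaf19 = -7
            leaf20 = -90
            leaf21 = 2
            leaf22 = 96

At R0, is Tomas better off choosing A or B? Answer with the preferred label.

D (Tomas): max(87, 0, -27) = 87
E (Tomas): max(-10, -86) = -10
F (Tomas): max(-75, -5, -72) = -5
A (Quinn): min(87, -10, -5) = -10
G (Tomas): max(-51, 37) = 37
H (Tomas): max(-5, 99) = 99
B (Quinn): min(37, 99) = 37
Tomas prefers the higher value; A=-10, B=37. B is better since 37 > -10.

B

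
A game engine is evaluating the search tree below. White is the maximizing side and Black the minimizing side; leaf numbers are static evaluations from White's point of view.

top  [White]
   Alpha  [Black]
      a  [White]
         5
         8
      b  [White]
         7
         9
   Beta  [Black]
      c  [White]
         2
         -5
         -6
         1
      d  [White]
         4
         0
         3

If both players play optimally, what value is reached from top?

8

a (White): max(5, 8) = 8
b (White): max(7, 9) = 9
Alpha (Black): min(8, 9) = 8
c (White): max(2, -5, -6, 1) = 2
d (White): max(4, 0, 3) = 4
Beta (Black): min(2, 4) = 2
top (White): max(8, 2) = 8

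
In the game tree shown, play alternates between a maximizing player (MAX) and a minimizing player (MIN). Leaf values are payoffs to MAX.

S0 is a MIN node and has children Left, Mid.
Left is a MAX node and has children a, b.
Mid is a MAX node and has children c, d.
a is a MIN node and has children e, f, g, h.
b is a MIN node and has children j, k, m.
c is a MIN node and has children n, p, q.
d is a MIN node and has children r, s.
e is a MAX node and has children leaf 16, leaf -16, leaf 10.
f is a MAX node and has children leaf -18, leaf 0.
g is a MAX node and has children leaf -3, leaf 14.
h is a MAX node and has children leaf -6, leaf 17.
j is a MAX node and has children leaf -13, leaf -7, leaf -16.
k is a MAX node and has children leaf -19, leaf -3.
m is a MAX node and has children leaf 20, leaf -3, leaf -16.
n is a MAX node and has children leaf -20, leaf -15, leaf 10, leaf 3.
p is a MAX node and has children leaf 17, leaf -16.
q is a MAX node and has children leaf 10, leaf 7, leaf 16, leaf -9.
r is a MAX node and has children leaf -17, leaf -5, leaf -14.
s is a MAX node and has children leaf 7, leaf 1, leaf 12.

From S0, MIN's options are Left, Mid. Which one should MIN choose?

e (MAX): max(16, -16, 10) = 16
f (MAX): max(-18, 0) = 0
g (MAX): max(-3, 14) = 14
h (MAX): max(-6, 17) = 17
a (MIN): min(16, 0, 14, 17) = 0
j (MAX): max(-13, -7, -16) = -7
k (MAX): max(-19, -3) = -3
m (MAX): max(20, -3, -16) = 20
b (MIN): min(-7, -3, 20) = -7
Left (MAX): max(0, -7) = 0
n (MAX): max(-20, -15, 10, 3) = 10
p (MAX): max(17, -16) = 17
q (MAX): max(10, 7, 16, -9) = 16
c (MIN): min(10, 17, 16) = 10
r (MAX): max(-17, -5, -14) = -5
s (MAX): max(7, 1, 12) = 12
d (MIN): min(-5, 12) = -5
Mid (MAX): max(10, -5) = 10
S0 (MIN): min(0, 10) = 0
MIN at S0 wants the lowest of {Left=0, Mid=10}, so chooses Left.

Left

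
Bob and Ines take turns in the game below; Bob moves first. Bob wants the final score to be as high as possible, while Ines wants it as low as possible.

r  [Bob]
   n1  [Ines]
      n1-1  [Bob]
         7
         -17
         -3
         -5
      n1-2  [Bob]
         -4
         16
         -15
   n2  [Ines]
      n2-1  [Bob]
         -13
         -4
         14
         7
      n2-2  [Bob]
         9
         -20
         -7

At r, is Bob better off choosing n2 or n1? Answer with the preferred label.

n2-1 (Bob): max(-13, -4, 14, 7) = 14
n2-2 (Bob): max(9, -20, -7) = 9
n2 (Ines): min(14, 9) = 9
n1-1 (Bob): max(7, -17, -3, -5) = 7
n1-2 (Bob): max(-4, 16, -15) = 16
n1 (Ines): min(7, 16) = 7
Bob prefers the higher value; n2=9, n1=7. n2 is better since 9 > 7.

n2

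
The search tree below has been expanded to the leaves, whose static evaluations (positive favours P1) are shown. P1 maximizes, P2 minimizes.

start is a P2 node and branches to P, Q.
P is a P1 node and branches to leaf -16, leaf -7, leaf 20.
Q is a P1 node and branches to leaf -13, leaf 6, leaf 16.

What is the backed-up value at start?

16

P (P1): max(-16, -7, 20) = 20
Q (P1): max(-13, 6, 16) = 16
start (P2): min(20, 16) = 16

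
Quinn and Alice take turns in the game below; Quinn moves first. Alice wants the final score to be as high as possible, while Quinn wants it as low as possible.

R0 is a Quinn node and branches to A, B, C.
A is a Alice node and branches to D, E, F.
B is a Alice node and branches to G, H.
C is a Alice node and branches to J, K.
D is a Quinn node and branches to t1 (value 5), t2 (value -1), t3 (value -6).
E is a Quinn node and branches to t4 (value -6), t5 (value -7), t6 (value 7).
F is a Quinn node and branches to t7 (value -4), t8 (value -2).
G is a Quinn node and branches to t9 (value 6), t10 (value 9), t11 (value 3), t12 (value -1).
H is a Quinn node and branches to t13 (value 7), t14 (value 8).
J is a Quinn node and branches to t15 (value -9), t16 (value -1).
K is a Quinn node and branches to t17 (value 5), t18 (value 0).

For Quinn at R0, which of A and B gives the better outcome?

D (Quinn): min(5, -1, -6) = -6
E (Quinn): min(-6, -7, 7) = -7
F (Quinn): min(-4, -2) = -4
A (Alice): max(-6, -7, -4) = -4
G (Quinn): min(6, 9, 3, -1) = -1
H (Quinn): min(7, 8) = 7
B (Alice): max(-1, 7) = 7
Quinn prefers the lower value; A=-4, B=7. A is better since -4 < 7.

A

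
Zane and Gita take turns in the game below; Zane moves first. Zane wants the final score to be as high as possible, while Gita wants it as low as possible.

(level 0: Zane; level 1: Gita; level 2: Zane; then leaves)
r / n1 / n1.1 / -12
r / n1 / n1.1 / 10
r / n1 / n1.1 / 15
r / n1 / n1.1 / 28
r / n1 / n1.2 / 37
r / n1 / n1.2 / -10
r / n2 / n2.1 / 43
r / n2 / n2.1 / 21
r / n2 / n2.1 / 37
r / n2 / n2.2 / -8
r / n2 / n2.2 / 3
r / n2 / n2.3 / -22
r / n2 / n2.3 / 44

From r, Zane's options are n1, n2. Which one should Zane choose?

n1.1 (Zane): max(-12, 10, 15, 28) = 28
n1.2 (Zane): max(37, -10) = 37
n1 (Gita): min(28, 37) = 28
n2.1 (Zane): max(43, 21, 37) = 43
n2.2 (Zane): max(-8, 3) = 3
n2.3 (Zane): max(-22, 44) = 44
n2 (Gita): min(43, 3, 44) = 3
r (Zane): max(28, 3) = 28
Zane at r wants the highest of {n1=28, n2=3}, so chooses n1.

n1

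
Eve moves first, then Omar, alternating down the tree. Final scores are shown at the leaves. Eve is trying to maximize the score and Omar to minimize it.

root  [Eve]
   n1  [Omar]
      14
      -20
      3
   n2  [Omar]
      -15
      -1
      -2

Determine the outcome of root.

n1 (Omar): min(14, -20, 3) = -20
n2 (Omar): min(-15, -1, -2) = -15
root (Eve): max(-20, -15) = -15

-15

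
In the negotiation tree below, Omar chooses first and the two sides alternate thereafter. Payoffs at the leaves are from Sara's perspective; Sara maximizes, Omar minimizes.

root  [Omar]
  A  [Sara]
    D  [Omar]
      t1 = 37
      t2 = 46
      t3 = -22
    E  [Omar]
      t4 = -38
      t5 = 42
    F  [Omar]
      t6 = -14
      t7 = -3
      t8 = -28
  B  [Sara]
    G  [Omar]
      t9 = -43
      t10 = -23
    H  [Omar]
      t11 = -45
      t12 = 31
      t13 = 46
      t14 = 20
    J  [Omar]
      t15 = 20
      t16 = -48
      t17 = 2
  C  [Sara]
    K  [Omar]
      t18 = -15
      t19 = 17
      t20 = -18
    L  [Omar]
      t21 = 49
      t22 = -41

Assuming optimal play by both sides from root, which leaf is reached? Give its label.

D (Omar): min(37, 46, -22) = -22
E (Omar): min(-38, 42) = -38
F (Omar): min(-14, -3, -28) = -28
A (Sara): max(-22, -38, -28) = -22
G (Omar): min(-43, -23) = -43
H (Omar): min(-45, 31, 46, 20) = -45
J (Omar): min(20, -48, 2) = -48
B (Sara): max(-43, -45, -48) = -43
K (Omar): min(-15, 17, -18) = -18
L (Omar): min(49, -41) = -41
C (Sara): max(-18, -41) = -18
root (Omar): min(-22, -43, -18) = -43
At root, Omar picks B (lowest: -43).
At B, Sara picks G (highest: -43).
At G, Omar picks t9 (lowest: -43).
Terminal value -43.

t9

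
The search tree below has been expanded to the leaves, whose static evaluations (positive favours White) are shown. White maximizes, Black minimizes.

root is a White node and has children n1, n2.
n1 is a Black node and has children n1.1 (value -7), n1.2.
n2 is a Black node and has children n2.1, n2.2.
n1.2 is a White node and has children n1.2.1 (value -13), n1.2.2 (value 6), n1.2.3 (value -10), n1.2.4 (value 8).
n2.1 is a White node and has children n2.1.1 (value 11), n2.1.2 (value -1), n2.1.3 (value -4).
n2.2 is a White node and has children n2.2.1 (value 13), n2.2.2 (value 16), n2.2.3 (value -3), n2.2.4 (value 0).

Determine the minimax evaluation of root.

11

n1.2 (White): max(-13, 6, -10, 8) = 8
n1 (Black): min(-7, 8) = -7
n2.1 (White): max(11, -1, -4) = 11
n2.2 (White): max(13, 16, -3, 0) = 16
n2 (Black): min(11, 16) = 11
root (White): max(-7, 11) = 11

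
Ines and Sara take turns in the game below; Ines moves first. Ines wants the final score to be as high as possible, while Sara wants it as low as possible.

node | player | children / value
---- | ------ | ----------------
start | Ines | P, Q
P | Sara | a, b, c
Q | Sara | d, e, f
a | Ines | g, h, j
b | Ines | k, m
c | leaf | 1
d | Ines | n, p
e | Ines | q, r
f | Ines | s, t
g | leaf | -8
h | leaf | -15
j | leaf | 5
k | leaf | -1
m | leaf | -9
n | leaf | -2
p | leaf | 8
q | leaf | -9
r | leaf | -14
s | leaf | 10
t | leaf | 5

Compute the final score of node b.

b (Ines): max(-1, -9) = -1

-1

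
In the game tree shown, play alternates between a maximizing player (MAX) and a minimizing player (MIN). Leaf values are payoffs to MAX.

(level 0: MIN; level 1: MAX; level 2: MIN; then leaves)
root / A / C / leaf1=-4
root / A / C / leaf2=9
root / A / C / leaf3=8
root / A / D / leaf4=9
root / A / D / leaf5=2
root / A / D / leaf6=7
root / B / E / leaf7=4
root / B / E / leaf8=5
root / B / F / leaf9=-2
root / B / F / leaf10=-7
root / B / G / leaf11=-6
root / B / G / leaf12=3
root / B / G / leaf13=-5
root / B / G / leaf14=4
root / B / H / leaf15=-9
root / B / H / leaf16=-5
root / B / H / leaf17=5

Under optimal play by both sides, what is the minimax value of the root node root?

2

C (MIN): min(-4, 9, 8) = -4
D (MIN): min(9, 2, 7) = 2
A (MAX): max(-4, 2) = 2
E (MIN): min(4, 5) = 4
F (MIN): min(-2, -7) = -7
G (MIN): min(-6, 3, -5, 4) = -6
H (MIN): min(-9, -5, 5) = -9
B (MAX): max(4, -7, -6, -9) = 4
root (MIN): min(2, 4) = 2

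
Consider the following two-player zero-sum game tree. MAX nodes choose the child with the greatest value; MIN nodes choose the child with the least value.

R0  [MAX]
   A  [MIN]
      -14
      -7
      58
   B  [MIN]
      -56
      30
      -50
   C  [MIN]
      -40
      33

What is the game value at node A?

-14

A (MIN): min(-14, -7, 58) = -14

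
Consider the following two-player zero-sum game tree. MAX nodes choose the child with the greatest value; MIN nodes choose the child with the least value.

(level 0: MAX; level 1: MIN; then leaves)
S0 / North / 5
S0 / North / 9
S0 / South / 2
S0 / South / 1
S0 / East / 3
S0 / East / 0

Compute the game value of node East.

0

East (MIN): min(3, 0) = 0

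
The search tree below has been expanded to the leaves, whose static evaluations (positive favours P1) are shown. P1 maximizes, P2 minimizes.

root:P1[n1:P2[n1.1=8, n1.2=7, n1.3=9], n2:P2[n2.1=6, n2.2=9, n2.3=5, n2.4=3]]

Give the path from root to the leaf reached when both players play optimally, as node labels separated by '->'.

n1 (P2): min(8, 7, 9) = 7
n2 (P2): min(6, 9, 5, 3) = 3
root (P1): max(7, 3) = 7
At root, P1 picks n1 (highest: 7).
At n1, P2 picks n1.2 (lowest: 7).
Terminal value 7.

root -> n1 -> n1.2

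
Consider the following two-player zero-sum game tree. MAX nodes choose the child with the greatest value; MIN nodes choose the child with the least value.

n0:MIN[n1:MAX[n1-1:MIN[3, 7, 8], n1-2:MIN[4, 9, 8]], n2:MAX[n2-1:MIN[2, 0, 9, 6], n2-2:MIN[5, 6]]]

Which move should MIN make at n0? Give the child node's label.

n1

n1-1 (MIN): min(3, 7, 8) = 3
n1-2 (MIN): min(4, 9, 8) = 4
n1 (MAX): max(3, 4) = 4
n2-1 (MIN): min(2, 0, 9, 6) = 0
n2-2 (MIN): min(5, 6) = 5
n2 (MAX): max(0, 5) = 5
n0 (MIN): min(4, 5) = 4
MIN at n0 wants the lowest of {n1=4, n2=5}, so chooses n1.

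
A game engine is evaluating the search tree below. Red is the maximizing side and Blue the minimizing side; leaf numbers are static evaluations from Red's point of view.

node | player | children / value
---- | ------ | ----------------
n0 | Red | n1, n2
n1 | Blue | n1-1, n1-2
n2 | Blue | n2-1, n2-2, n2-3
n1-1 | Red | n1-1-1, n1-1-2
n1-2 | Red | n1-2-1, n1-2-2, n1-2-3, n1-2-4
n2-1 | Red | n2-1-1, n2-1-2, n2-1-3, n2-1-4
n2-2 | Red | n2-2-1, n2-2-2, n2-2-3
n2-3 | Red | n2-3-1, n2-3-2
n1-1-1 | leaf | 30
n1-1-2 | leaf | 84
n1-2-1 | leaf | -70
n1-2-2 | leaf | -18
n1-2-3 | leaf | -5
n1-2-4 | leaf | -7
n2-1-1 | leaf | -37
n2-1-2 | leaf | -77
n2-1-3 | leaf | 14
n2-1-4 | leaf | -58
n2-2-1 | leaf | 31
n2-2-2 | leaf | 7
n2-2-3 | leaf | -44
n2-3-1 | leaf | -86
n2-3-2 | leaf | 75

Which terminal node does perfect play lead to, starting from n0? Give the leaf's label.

n2-1-3

n1-1 (Red): max(30, 84) = 84
n1-2 (Red): max(-70, -18, -5, -7) = -5
n1 (Blue): min(84, -5) = -5
n2-1 (Red): max(-37, -77, 14, -58) = 14
n2-2 (Red): max(31, 7, -44) = 31
n2-3 (Red): max(-86, 75) = 75
n2 (Blue): min(14, 31, 75) = 14
n0 (Red): max(-5, 14) = 14
At n0, Red picks n2 (highest: 14).
At n2, Blue picks n2-1 (lowest: 14).
At n2-1, Red picks n2-1-3 (highest: 14).
Terminal value 14.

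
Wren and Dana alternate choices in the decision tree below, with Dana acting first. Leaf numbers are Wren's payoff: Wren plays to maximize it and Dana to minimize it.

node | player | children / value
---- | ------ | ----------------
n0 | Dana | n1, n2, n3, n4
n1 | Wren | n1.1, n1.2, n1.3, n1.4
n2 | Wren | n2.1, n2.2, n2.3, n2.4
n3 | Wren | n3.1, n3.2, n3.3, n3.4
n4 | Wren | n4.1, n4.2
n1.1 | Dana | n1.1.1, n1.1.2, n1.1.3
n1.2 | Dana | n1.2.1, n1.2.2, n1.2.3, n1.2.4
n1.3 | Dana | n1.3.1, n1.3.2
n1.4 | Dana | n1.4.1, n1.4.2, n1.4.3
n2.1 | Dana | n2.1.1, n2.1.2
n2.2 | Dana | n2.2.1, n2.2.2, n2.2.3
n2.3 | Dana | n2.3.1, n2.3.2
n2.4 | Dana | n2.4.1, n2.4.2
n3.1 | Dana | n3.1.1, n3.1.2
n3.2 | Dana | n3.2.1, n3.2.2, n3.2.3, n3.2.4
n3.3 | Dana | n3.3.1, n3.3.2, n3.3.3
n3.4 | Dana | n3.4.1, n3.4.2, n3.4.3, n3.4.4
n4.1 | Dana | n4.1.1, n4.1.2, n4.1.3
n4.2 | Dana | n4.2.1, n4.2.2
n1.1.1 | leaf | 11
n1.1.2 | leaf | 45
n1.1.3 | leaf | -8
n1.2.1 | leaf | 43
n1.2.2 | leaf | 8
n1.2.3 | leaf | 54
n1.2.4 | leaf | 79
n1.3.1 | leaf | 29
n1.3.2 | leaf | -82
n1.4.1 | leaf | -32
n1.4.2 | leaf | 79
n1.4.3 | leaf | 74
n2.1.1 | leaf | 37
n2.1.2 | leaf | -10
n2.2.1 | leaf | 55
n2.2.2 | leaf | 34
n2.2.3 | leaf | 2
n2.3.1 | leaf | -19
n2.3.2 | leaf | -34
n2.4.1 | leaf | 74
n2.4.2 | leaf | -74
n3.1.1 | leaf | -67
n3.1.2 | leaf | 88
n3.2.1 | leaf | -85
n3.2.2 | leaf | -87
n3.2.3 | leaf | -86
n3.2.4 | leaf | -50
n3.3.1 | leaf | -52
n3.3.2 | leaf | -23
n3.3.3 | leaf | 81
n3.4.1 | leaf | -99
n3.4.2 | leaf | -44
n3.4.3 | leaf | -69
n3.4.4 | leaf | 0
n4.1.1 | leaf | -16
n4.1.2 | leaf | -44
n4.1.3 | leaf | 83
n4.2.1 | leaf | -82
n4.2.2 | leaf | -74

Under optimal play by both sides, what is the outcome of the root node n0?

-52

n1.1 (Dana): min(11, 45, -8) = -8
n1.2 (Dana): min(43, 8, 54, 79) = 8
n1.3 (Dana): min(29, -82) = -82
n1.4 (Dana): min(-32, 79, 74) = -32
n1 (Wren): max(-8, 8, -82, -32) = 8
n2.1 (Dana): min(37, -10) = -10
n2.2 (Dana): min(55, 34, 2) = 2
n2.3 (Dana): min(-19, -34) = -34
n2.4 (Dana): min(74, -74) = -74
n2 (Wren): max(-10, 2, -34, -74) = 2
n3.1 (Dana): min(-67, 88) = -67
n3.2 (Dana): min(-85, -87, -86, -50) = -87
n3.3 (Dana): min(-52, -23, 81) = -52
n3.4 (Dana): min(-99, -44, -69, 0) = -99
n3 (Wren): max(-67, -87, -52, -99) = -52
n4.1 (Dana): min(-16, -44, 83) = -44
n4.2 (Dana): min(-82, -74) = -82
n4 (Wren): max(-44, -82) = -44
n0 (Dana): min(8, 2, -52, -44) = -52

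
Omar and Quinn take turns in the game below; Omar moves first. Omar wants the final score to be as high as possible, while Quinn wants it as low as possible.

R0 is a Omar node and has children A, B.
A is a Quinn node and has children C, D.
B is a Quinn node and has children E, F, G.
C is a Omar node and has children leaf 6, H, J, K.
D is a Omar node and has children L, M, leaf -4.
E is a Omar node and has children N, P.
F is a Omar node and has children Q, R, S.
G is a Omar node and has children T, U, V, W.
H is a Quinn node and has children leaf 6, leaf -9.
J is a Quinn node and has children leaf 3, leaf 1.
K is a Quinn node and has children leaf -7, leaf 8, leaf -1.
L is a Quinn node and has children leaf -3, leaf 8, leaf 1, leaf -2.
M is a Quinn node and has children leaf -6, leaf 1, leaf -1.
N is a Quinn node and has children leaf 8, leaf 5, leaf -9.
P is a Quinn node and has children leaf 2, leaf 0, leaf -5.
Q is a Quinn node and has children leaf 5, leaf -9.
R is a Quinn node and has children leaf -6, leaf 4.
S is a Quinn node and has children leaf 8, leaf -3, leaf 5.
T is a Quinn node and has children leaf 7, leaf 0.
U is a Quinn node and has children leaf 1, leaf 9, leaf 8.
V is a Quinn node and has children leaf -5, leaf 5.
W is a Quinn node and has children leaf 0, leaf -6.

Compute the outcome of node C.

H (Quinn): min(6, -9) = -9
J (Quinn): min(3, 1) = 1
K (Quinn): min(-7, 8, -1) = -7
C (Omar): max(6, -9, 1, -7) = 6

6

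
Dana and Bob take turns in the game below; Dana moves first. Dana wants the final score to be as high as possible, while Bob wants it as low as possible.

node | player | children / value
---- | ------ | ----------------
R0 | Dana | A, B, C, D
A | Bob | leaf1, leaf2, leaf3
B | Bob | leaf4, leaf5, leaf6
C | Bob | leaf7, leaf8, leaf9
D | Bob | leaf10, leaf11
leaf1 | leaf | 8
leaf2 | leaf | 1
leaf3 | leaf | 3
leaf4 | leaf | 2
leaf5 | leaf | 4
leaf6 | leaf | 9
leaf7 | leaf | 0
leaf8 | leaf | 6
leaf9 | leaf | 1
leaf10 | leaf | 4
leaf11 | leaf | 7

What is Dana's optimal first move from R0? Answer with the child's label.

A (Bob): min(8, 1, 3) = 1
B (Bob): min(2, 4, 9) = 2
C (Bob): min(0, 6, 1) = 0
D (Bob): min(4, 7) = 4
R0 (Dana): max(1, 2, 0, 4) = 4
Dana at R0 wants the highest of {A=1, B=2, C=0, D=4}, so chooses D.

D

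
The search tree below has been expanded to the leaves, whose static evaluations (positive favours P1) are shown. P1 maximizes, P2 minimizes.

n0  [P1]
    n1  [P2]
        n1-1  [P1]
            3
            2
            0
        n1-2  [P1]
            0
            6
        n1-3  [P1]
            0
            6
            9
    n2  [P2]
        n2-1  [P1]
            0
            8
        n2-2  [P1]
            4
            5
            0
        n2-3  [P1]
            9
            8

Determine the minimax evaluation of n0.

n1-1 (P1): max(3, 2, 0) = 3
n1-2 (P1): max(0, 6) = 6
n1-3 (P1): max(0, 6, 9) = 9
n1 (P2): min(3, 6, 9) = 3
n2-1 (P1): max(0, 8) = 8
n2-2 (P1): max(4, 5, 0) = 5
n2-3 (P1): max(9, 8) = 9
n2 (P2): min(8, 5, 9) = 5
n0 (P1): max(3, 5) = 5

5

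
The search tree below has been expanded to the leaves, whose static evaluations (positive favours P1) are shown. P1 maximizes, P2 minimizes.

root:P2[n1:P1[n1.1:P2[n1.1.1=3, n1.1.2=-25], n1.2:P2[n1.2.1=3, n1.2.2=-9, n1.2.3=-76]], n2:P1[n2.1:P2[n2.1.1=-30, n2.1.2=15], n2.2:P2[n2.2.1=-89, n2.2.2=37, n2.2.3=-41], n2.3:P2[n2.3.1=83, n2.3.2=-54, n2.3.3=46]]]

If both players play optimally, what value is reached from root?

n1.1 (P2): min(3, -25) = -25
n1.2 (P2): min(3, -9, -76) = -76
n1 (P1): max(-25, -76) = -25
n2.1 (P2): min(-30, 15) = -30
n2.2 (P2): min(-89, 37, -41) = -89
n2.3 (P2): min(83, -54, 46) = -54
n2 (P1): max(-30, -89, -54) = -30
root (P2): min(-25, -30) = -30

-30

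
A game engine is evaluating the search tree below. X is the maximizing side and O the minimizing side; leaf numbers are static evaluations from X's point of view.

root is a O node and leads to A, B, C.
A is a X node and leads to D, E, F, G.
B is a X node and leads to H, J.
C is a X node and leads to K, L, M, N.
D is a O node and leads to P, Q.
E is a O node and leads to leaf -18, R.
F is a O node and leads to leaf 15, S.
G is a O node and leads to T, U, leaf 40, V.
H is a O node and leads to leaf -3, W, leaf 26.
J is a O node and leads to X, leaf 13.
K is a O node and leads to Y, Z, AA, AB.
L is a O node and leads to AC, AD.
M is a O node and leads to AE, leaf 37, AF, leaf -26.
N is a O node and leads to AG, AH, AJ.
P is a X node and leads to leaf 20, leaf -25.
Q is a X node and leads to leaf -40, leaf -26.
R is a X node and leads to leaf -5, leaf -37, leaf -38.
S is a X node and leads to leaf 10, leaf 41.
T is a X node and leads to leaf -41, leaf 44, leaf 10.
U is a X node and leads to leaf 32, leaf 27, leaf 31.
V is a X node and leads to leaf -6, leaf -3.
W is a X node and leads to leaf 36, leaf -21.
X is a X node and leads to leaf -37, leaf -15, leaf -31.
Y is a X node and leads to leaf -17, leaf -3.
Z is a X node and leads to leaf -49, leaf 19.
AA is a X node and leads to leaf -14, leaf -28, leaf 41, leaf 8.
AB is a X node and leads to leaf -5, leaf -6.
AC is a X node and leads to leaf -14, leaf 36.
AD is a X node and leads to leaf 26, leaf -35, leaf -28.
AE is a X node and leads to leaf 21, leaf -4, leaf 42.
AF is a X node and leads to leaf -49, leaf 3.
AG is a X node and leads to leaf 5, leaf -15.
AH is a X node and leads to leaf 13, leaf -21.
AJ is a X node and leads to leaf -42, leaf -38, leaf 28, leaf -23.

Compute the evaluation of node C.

Y (X): max(-17, -3) = -3
Z (X): max(-49, 19) = 19
AA (X): max(-14, -28, 41, 8) = 41
AB (X): max(-5, -6) = -5
K (O): min(-3, 19, 41, -5) = -5
AC (X): max(-14, 36) = 36
AD (X): max(26, -35, -28) = 26
L (O): min(36, 26) = 26
AE (X): max(21, -4, 42) = 42
AF (X): max(-49, 3) = 3
M (O): min(42, 37, 3, -26) = -26
AG (X): max(5, -15) = 5
AH (X): max(13, -21) = 13
AJ (X): max(-42, -38, 28, -23) = 28
N (O): min(5, 13, 28) = 5
C (X): max(-5, 26, -26, 5) = 26

26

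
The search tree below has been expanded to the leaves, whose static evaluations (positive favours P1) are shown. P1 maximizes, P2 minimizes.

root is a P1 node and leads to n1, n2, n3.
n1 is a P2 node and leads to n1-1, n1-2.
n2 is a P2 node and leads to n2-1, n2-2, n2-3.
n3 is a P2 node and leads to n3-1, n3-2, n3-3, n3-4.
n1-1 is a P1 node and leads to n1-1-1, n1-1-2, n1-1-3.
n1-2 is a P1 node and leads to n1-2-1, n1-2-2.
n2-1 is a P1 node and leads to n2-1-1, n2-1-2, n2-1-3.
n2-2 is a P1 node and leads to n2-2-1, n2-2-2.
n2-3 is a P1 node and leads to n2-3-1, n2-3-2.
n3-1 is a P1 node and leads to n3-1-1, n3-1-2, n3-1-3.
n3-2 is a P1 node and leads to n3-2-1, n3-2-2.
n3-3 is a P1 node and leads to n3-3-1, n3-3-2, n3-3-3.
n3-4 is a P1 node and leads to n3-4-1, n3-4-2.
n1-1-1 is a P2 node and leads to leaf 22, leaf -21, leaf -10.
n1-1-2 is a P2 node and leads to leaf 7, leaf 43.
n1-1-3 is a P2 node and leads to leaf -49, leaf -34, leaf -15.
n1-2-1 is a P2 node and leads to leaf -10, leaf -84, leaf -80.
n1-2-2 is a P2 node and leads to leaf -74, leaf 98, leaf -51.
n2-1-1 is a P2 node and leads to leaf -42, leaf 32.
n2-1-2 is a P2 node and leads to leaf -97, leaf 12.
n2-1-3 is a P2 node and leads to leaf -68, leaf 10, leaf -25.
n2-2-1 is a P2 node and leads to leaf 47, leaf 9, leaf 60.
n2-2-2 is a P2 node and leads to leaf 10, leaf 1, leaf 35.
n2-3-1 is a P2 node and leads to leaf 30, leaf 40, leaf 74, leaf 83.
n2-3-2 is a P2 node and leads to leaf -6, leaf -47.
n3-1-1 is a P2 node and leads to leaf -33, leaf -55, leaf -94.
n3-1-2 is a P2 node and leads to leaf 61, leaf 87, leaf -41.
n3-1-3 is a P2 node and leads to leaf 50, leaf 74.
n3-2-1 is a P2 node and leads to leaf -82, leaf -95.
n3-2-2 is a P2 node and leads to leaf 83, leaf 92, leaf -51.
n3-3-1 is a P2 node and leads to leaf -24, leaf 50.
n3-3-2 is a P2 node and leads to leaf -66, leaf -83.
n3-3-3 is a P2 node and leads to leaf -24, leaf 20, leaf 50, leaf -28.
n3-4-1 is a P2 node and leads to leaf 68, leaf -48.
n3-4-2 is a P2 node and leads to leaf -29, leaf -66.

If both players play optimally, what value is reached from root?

-42

n1-1-1 (P2): min(22, -21, -10) = -21
n1-1-2 (P2): min(7, 43) = 7
n1-1-3 (P2): min(-49, -34, -15) = -49
n1-1 (P1): max(-21, 7, -49) = 7
n1-2-1 (P2): min(-10, -84, -80) = -84
n1-2-2 (P2): min(-74, 98, -51) = -74
n1-2 (P1): max(-84, -74) = -74
n1 (P2): min(7, -74) = -74
n2-1-1 (P2): min(-42, 32) = -42
n2-1-2 (P2): min(-97, 12) = -97
n2-1-3 (P2): min(-68, 10, -25) = -68
n2-1 (P1): max(-42, -97, -68) = -42
n2-2-1 (P2): min(47, 9, 60) = 9
n2-2-2 (P2): min(10, 1, 35) = 1
n2-2 (P1): max(9, 1) = 9
n2-3-1 (P2): min(30, 40, 74, 83) = 30
n2-3-2 (P2): min(-6, -47) = -47
n2-3 (P1): max(30, -47) = 30
n2 (P2): min(-42, 9, 30) = -42
n3-1-1 (P2): min(-33, -55, -94) = -94
n3-1-2 (P2): min(61, 87, -41) = -41
n3-1-3 (P2): min(50, 74) = 50
n3-1 (P1): max(-94, -41, 50) = 50
n3-2-1 (P2): min(-82, -95) = -95
n3-2-2 (P2): min(83, 92, -51) = -51
n3-2 (P1): max(-95, -51) = -51
n3-3-1 (P2): min(-24, 50) = -24
n3-3-2 (P2): min(-66, -83) = -83
n3-3-3 (P2): min(-24, 20, 50, -28) = -28
n3-3 (P1): max(-24, -83, -28) = -24
n3-4-1 (P2): min(68, -48) = -48
n3-4-2 (P2): min(-29, -66) = -66
n3-4 (P1): max(-48, -66) = -48
n3 (P2): min(50, -51, -24, -48) = -51
root (P1): max(-74, -42, -51) = -42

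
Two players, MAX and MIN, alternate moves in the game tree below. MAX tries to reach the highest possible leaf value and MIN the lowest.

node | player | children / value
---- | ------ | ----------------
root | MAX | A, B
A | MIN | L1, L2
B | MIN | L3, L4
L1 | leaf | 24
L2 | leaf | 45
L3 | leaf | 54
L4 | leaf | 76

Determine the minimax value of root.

A (MIN): min(24, 45) = 24
B (MIN): min(54, 76) = 54
root (MAX): max(24, 54) = 54

54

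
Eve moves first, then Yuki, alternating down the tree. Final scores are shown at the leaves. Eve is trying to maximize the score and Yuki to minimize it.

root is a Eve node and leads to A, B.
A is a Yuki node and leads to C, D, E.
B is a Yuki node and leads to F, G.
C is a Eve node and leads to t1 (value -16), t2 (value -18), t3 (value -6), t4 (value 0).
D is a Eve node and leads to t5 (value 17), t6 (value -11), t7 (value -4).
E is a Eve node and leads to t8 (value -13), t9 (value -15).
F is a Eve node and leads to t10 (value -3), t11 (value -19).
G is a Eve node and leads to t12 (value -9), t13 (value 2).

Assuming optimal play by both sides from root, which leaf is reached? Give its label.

C (Eve): max(-16, -18, -6, 0) = 0
D (Eve): max(17, -11, -4) = 17
E (Eve): max(-13, -15) = -13
A (Yuki): min(0, 17, -13) = -13
F (Eve): max(-3, -19) = -3
G (Eve): max(-9, 2) = 2
B (Yuki): min(-3, 2) = -3
root (Eve): max(-13, -3) = -3
At root, Eve picks B (highest: -3).
At B, Yuki picks F (lowest: -3).
At F, Eve picks t10 (highest: -3).
Terminal value -3.

t10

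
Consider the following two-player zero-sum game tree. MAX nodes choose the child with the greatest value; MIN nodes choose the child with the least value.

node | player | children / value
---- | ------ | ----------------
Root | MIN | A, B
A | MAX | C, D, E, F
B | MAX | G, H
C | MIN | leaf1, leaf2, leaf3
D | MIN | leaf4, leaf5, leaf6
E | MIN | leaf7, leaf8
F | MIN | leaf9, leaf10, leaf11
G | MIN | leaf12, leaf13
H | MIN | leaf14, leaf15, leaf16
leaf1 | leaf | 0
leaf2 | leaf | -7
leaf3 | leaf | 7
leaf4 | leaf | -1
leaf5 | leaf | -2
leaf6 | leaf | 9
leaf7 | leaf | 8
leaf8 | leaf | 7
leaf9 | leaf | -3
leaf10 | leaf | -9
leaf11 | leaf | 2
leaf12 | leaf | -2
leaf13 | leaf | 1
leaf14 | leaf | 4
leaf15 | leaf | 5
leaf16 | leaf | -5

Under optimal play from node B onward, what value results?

G (MIN): min(-2, 1) = -2
H (MIN): min(4, 5, -5) = -5
B (MAX): max(-2, -5) = -2

-2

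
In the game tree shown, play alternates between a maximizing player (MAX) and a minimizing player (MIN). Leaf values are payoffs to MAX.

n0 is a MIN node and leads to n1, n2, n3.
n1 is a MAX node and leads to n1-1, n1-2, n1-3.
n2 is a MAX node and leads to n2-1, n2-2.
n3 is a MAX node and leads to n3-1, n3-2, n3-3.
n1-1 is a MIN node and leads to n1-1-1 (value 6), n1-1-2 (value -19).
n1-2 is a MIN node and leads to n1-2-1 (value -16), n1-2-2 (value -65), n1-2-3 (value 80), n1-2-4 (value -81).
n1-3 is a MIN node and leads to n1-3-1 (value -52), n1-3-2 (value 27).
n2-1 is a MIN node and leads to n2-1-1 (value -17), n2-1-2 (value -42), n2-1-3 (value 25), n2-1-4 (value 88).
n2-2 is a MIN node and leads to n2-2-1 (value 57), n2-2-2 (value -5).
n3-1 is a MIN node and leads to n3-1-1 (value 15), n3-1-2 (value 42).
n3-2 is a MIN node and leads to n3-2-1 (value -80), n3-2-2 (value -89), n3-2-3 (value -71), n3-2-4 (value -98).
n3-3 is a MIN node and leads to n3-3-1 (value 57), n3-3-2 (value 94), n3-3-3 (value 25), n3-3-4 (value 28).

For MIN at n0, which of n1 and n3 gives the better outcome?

n1-1 (MIN): min(6, -19) = -19
n1-2 (MIN): min(-16, -65, 80, -81) = -81
n1-3 (MIN): min(-52, 27) = -52
n1 (MAX): max(-19, -81, -52) = -19
n3-1 (MIN): min(15, 42) = 15
n3-2 (MIN): min(-80, -89, -71, -98) = -98
n3-3 (MIN): min(57, 94, 25, 28) = 25
n3 (MAX): max(15, -98, 25) = 25
MIN prefers the lower value; n1=-19, n3=25. n1 is better since -19 < 25.

n1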